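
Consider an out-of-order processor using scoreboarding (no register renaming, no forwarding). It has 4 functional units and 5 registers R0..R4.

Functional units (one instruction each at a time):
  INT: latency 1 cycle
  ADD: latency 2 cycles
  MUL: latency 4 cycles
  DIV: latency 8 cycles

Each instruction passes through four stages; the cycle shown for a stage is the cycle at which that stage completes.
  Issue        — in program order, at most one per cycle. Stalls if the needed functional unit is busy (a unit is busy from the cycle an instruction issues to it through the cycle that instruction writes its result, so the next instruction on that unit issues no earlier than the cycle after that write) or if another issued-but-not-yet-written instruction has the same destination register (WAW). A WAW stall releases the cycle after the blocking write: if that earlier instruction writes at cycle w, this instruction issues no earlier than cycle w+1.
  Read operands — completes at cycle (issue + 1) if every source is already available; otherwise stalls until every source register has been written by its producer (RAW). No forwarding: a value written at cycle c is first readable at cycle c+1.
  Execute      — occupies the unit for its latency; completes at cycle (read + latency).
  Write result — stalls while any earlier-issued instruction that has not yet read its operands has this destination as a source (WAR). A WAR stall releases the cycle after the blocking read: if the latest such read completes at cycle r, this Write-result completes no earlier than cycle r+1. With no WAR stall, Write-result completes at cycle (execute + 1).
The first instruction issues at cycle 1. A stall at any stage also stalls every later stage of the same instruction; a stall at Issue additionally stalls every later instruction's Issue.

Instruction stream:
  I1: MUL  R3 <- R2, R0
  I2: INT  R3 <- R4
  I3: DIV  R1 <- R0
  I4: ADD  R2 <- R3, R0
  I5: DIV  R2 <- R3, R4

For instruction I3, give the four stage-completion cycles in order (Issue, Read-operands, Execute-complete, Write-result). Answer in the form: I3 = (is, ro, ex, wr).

t=1  issue I1 (MUL)
t=2  I1 read-ops
t=6  I1 finished on MUL
t=7  I1→R3
t=8  issue I2 (INT)
t=9  I2 read-ops · issue I3 (DIV)
t=10  I2 finished on INT · I3 read-ops · issue I4 (ADD)
t=11  I2→R3
t=12  I4 read-ops
t=14  I4 finished on ADD
t=15  I4→R2
t=18  I3 finished on DIV
t=19  I3→R1
t=20  issue I5 (DIV)
t=21  I5 read-ops
t=29  I5 finished on DIV
t=30  I5→R2

I3 = (9, 10, 18, 19)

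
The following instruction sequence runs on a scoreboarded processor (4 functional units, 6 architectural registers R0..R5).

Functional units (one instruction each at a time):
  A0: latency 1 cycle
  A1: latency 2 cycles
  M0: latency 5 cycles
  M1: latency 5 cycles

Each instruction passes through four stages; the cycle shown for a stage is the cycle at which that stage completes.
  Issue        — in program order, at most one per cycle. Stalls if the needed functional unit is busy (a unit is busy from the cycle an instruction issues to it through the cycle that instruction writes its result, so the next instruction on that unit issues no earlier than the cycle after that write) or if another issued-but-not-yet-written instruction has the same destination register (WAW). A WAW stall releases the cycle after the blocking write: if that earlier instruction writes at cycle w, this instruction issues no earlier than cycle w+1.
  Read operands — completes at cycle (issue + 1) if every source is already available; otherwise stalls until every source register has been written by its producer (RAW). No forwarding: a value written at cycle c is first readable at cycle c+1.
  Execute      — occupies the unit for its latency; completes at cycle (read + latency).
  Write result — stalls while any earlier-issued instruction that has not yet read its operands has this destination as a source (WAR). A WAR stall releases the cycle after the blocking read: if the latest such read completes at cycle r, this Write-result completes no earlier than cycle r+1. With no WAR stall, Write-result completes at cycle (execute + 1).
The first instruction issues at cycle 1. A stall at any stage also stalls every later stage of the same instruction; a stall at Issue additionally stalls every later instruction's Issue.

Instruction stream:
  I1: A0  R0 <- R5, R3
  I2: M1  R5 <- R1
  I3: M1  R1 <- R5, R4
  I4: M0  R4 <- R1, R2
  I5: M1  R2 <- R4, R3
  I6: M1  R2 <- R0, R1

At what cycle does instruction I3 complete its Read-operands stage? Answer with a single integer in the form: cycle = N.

cycle = 11

t=1  I1→A0
t=2  I1 RO | I2→M1
t=3  I1 EX | I2 RO
t=4  I1 WR R0
t=8  I2 EX
t=9  I2 WR R5
t=10  I3→M1
t=11  I3 RO | I4→M0
t=16  I3 EX
t=17  I3 WR R1
t=18  I4 RO | I5→M1
t=23  I4 EX
t=24  I4 WR R4
t=25  I5 RO
t=30  I5 EX
t=31  I5 WR R2
t=32  I6→M1
t=33  I6 RO
t=38  I6 EX
t=39  I6 WR R2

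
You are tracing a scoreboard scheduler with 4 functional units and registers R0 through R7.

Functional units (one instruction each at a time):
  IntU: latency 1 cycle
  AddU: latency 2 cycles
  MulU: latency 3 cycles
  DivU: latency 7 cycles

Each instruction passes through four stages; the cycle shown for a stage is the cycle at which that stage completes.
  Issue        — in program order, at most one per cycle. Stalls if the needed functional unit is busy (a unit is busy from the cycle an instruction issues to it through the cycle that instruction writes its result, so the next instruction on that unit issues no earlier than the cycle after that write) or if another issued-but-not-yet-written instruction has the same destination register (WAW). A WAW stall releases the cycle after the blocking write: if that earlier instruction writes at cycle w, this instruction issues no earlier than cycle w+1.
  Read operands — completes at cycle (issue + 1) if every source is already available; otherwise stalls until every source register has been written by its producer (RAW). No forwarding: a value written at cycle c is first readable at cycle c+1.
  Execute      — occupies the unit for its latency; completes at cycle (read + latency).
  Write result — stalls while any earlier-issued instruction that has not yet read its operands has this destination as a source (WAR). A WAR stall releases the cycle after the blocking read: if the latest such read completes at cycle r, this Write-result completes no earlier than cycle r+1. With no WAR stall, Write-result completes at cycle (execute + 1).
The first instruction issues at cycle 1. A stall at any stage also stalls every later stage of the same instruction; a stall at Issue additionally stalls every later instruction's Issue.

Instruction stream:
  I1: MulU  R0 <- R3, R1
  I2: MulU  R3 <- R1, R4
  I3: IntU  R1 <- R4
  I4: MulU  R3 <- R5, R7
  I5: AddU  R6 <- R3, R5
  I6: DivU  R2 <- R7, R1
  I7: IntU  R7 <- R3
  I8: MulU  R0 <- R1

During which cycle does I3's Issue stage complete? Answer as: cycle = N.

cycle = 8

cycle 1: I1 issues→MulU
cycle 2: I1 reads
cycle 5: I1 exec-done
cycle 6: I1 writes R0
cycle 7: I2 issues→MulU
cycle 8: I2 reads · I3 issues→IntU
cycle 9: I3 reads
cycle 10: I3 exec-done
cycle 11: I2 exec-done · I3 writes R1
cycle 12: I2 writes R3
cycle 13: I4 issues→MulU
cycle 14: I4 reads · I5 issues→AddU
cycle 15: I6 issues→DivU
cycle 16: I6 reads · I7 issues→IntU
cycle 17: I4 exec-done
cycle 18: I4 writes R3
cycle 19: I5 reads · I7 reads · I8 issues→MulU
cycle 20: I7 exec-done · I8 reads
cycle 21: I5 exec-done · I7 writes R7
cycle 22: I5 writes R6
cycle 23: I6 exec-done · I8 exec-done
cycle 24: I6 writes R2 · I8 writes R0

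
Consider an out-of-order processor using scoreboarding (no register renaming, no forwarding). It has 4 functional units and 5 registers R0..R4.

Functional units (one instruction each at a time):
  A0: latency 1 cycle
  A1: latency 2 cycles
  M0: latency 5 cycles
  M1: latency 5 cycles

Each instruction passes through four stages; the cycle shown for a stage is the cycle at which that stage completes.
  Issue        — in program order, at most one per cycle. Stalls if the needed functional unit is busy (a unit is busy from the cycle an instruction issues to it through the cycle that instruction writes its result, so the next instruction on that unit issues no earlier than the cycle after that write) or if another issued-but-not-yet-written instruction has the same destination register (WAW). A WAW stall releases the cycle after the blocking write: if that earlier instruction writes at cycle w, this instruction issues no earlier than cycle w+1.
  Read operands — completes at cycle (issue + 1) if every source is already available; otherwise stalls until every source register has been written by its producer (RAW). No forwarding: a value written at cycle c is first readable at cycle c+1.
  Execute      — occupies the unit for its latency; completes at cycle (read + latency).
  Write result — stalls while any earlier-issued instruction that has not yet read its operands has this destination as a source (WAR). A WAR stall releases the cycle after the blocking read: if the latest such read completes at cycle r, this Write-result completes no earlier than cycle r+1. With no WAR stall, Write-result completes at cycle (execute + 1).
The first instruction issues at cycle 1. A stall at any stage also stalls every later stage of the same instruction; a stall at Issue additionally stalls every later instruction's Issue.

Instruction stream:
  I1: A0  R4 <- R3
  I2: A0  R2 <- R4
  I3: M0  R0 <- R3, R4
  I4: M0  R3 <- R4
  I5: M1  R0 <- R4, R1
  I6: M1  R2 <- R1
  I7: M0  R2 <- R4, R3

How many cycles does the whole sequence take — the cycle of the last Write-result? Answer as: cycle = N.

I1: IS=1 RO=2 EX=3 WR=4
I2: IS=5 RO=6 EX=7 WR=8  [struct: A0 busy until I1 writes@4]
I3: IS=6 RO=7 EX=12 WR=13
I4: IS=14 RO=15 EX=20 WR=21  [struct: M0 busy until I3 writes@13]
I5: IS=15 RO=16 EX=21 WR=22
I6: IS=23 RO=24 EX=29 WR=30  [struct: M1 busy until I5 writes@22]
I7: IS=31 RO=32 EX=37 WR=38  [WAW R2: wait I6 write@30]

cycle = 38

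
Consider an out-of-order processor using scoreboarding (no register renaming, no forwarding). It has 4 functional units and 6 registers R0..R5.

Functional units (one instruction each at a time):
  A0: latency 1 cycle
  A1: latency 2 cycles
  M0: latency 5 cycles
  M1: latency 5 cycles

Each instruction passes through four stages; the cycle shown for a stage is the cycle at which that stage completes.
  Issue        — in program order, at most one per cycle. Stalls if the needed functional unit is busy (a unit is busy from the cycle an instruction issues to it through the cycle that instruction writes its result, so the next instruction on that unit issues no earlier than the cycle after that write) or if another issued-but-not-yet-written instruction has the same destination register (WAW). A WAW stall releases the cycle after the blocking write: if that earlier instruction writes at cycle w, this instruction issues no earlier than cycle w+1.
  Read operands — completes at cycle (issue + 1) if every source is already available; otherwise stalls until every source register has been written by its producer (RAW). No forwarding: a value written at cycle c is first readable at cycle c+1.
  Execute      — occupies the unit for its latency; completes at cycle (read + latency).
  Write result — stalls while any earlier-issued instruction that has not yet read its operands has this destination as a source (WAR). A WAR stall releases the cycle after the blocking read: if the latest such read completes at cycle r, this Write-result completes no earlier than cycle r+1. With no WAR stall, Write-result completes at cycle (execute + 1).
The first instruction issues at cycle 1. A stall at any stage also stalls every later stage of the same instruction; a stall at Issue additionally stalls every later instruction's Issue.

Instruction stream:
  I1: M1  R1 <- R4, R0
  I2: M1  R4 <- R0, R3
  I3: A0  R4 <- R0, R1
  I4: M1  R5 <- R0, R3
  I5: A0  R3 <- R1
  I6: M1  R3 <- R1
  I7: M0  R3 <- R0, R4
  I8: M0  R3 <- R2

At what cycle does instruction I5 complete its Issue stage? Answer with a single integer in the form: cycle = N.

c1: I1 dispatched to M1
c2: I1 operands ready
c7: I1 complete
c8: R1←I1
c9: I2 dispatched to M1
c10: I2 operands ready
c15: I2 complete
c16: R4←I2
c17: I3 dispatched to A0
c18: I3 operands ready · I4 dispatched to M1
c19: I3 complete · I4 operands ready
c20: R4←I3
c21: I5 dispatched to A0
c22: I5 operands ready
c23: I5 complete
c24: I4 complete · R3←I5
c25: R5←I4
c26: I6 dispatched to M1
c27: I6 operands ready
c32: I6 complete
c33: R3←I6
c34: I7 dispatched to M0
c35: I7 operands ready
c40: I7 complete
c41: R3←I7
c42: I8 dispatched to M0
c43: I8 operands ready
c48: I8 complete
c49: R3←I8

cycle = 21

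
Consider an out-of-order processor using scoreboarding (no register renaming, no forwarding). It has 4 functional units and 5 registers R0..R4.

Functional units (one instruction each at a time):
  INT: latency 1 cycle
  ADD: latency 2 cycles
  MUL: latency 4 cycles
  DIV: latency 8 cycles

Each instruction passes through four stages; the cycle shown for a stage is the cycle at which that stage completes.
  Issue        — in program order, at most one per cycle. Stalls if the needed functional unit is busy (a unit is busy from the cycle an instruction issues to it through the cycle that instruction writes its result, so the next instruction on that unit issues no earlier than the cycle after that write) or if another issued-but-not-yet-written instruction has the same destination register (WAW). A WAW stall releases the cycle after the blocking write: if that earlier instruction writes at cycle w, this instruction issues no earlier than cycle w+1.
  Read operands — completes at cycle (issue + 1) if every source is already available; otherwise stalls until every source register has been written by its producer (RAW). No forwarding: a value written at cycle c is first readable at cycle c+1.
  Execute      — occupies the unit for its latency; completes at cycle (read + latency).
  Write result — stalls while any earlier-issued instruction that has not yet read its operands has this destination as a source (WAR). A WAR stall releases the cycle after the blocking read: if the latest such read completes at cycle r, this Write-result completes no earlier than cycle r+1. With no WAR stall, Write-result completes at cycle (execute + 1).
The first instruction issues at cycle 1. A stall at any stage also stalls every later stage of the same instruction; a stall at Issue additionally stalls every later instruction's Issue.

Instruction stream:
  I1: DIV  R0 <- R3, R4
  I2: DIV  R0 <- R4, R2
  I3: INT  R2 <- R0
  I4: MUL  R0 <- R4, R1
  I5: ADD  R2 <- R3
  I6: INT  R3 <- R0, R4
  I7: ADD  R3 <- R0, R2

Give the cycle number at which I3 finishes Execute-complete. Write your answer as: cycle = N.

I1: IS=1 RO=2 EX=10 WR=11
I2: IS=12 RO=13 EX=21 WR=22  [struct: DIV busy until I1 writes@11]
I3: IS=13 RO=23 EX=24 WR=25  [RAW R0: wait I2 write@22]
I4: IS=23 RO=24 EX=28 WR=29  [WAW R0: wait I2 write@22]
I5: IS=26 RO=27 EX=29 WR=30  [WAW R2: wait I3 write@25]
I6: IS=27 RO=30 EX=31 WR=32  [RAW R0: wait I4 write@29]
I7: IS=33 RO=34 EX=36 WR=37  [WAW R3: wait I6 write@32]

cycle = 24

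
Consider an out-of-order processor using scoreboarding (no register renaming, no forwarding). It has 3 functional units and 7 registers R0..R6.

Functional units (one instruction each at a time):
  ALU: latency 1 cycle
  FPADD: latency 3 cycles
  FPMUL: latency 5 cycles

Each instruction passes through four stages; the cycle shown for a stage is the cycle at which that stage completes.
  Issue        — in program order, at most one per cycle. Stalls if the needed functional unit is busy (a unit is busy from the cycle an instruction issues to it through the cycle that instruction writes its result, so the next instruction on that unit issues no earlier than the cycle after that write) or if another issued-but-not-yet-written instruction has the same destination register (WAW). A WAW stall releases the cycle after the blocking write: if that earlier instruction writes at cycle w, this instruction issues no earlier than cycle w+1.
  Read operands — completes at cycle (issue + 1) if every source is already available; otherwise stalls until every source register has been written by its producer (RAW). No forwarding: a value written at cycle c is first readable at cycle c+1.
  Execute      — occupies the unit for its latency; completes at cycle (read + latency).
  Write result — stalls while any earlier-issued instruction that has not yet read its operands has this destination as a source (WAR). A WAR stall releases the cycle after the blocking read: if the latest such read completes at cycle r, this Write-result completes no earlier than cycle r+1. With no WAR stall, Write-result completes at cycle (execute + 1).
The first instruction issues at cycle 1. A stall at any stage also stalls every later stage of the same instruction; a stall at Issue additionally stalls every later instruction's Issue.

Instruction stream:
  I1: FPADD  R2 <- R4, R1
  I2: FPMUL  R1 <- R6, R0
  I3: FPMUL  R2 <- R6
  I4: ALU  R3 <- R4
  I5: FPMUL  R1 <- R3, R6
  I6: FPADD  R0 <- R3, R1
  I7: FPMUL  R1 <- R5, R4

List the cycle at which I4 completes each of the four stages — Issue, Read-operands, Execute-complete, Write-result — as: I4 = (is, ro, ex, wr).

t=1  issue I1 (FPADD)
t=2  I1 read-ops | issue I2 (FPMUL)
t=3  I2 read-ops
t=5  I1 finished on FPADD
t=6  I1→R2
t=8  I2 finished on FPMUL
t=9  I2→R1
t=10  issue I3 (FPMUL)
t=11  I3 read-ops | issue I4 (ALU)
t=12  I4 read-ops
t=13  I4 finished on ALU
t=14  I4→R3
t=16  I3 finished on FPMUL
t=17  I3→R2
t=18  issue I5 (FPMUL)
t=19  I5 read-ops | issue I6 (FPADD)
t=24  I5 finished on FPMUL
t=25  I5→R1
t=26  I6 read-ops | issue I7 (FPMUL)
t=27  I7 read-ops
t=29  I6 finished on FPADD
t=30  I6→R0
t=32  I7 finished on FPMUL
t=33  I7→R1

I4 = (11, 12, 13, 14)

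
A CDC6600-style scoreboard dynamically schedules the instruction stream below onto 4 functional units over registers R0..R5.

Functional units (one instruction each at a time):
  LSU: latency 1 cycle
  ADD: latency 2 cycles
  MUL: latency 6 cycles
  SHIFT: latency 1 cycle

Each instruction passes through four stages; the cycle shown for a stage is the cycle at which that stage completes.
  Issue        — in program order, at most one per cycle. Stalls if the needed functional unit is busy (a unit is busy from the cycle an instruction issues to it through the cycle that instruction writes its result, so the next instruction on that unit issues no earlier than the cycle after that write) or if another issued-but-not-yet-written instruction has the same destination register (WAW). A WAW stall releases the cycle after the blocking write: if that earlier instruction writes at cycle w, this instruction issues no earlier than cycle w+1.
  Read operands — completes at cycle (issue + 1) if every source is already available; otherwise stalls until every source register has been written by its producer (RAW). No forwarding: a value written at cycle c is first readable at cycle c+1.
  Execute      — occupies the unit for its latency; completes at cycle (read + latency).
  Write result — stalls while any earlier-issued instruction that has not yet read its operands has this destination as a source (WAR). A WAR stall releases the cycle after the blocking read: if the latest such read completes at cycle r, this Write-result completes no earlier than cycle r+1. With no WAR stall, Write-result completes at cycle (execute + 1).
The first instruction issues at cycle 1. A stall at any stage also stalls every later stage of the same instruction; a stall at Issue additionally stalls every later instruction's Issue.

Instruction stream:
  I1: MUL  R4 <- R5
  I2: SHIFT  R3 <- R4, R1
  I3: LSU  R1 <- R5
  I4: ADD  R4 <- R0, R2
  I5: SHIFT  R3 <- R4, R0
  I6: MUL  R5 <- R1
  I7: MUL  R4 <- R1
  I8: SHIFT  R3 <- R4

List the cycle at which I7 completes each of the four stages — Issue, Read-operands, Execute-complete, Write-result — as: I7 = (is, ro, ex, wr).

c1: I1 issues→MUL
c2: I1 reads, I2 issues→SHIFT
c3: I3 issues→LSU
c4: I3 reads
c5: I3 exec-done
c8: I1 exec-done
c9: I1 writes R4
c10: I2 reads, I4 issues→ADD
c11: I2 exec-done, I3 writes R1, I4 reads
c12: I2 writes R3
c13: I4 exec-done, I5 issues→SHIFT
c14: I4 writes R4, I6 issues→MUL
c15: I5 reads, I6 reads
c16: I5 exec-done
c17: I5 writes R3
c21: I6 exec-done
c22: I6 writes R5
c23: I7 issues→MUL
c24: I7 reads, I8 issues→SHIFT
c30: I7 exec-done
c31: I7 writes R4
c32: I8 reads
c33: I8 exec-done
c34: I8 writes R3

I7 = (23, 24, 30, 31)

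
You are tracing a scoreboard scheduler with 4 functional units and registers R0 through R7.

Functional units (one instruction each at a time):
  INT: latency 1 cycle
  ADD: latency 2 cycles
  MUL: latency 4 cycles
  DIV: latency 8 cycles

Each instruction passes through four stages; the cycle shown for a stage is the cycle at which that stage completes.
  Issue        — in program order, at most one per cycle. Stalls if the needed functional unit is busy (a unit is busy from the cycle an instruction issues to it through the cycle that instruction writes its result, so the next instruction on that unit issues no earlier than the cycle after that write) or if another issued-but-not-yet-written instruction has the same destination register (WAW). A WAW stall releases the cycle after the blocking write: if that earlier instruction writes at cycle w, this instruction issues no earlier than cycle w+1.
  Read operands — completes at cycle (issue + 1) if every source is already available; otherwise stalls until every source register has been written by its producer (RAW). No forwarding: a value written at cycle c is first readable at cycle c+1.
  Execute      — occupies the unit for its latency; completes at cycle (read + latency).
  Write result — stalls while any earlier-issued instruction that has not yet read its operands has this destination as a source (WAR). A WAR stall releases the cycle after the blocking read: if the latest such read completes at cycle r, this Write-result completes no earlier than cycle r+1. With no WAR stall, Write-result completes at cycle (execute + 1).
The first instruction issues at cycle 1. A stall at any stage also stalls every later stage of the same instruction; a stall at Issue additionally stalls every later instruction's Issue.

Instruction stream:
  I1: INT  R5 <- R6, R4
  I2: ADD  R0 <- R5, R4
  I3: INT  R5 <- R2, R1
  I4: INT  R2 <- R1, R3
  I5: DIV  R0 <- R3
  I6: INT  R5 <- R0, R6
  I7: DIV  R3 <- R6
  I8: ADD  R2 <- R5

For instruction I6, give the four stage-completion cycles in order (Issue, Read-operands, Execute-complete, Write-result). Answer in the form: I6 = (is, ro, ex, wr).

[1] I1→INT
[2] I1 RO, I2→ADD
[3] I1 EX
[4] I1 WR R5
[5] I2 RO, I3→INT
[6] I3 RO
[7] I2 EX, I3 EX
[8] I2 WR R0, I3 WR R5
[9] I4→INT
[10] I4 RO, I5→DIV
[11] I4 EX, I5 RO
[12] I4 WR R2
[13] I6→INT
[19] I5 EX
[20] I5 WR R0
[21] I6 RO, I7→DIV
[22] I6 EX, I7 RO, I8→ADD
[23] I6 WR R5
[24] I8 RO
[26] I8 EX
[27] I8 WR R2
[30] I7 EX
[31] I7 WR R3

I6 = (13, 21, 22, 23)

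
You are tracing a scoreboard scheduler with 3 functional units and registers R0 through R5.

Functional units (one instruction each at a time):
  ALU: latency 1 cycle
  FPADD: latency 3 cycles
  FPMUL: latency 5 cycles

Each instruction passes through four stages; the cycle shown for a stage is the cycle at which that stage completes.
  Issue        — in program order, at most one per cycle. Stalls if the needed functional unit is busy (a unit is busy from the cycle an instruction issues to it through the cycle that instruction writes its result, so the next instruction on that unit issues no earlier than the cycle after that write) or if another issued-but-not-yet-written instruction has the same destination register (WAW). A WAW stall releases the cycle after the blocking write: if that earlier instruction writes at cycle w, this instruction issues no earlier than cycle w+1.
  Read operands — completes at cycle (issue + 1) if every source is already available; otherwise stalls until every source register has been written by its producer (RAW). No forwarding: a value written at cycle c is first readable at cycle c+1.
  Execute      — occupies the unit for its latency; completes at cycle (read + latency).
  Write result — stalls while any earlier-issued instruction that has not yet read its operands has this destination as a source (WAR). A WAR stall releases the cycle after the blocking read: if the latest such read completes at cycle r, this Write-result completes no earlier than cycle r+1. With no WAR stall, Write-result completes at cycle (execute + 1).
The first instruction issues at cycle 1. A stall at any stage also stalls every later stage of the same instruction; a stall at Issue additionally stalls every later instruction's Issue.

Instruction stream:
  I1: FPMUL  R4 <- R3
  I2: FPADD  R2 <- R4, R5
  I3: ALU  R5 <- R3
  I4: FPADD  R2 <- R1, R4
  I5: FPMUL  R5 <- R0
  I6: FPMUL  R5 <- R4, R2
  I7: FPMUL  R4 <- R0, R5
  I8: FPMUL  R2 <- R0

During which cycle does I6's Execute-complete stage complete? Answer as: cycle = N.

cycle = 29

c1: issue I1 (FPMUL)
c2: I1 read-ops · issue I2 (FPADD)
c3: issue I3 (ALU)
c4: I3 read-ops
c5: I3 finished on ALU
c7: I1 finished on FPMUL
c8: I1→R4
c9: I2 read-ops
c10: I3→R5
c12: I2 finished on FPADD
c13: I2→R2
c14: issue I4 (FPADD)
c15: I4 read-ops · issue I5 (FPMUL)
c16: I5 read-ops
c18: I4 finished on FPADD
c19: I4→R2
c21: I5 finished on FPMUL
c22: I5→R5
c23: issue I6 (FPMUL)
c24: I6 read-ops
c29: I6 finished on FPMUL
c30: I6→R5
c31: issue I7 (FPMUL)
c32: I7 read-ops
c37: I7 finished on FPMUL
c38: I7→R4
c39: issue I8 (FPMUL)
c40: I8 read-ops
c45: I8 finished on FPMUL
c46: I8→R2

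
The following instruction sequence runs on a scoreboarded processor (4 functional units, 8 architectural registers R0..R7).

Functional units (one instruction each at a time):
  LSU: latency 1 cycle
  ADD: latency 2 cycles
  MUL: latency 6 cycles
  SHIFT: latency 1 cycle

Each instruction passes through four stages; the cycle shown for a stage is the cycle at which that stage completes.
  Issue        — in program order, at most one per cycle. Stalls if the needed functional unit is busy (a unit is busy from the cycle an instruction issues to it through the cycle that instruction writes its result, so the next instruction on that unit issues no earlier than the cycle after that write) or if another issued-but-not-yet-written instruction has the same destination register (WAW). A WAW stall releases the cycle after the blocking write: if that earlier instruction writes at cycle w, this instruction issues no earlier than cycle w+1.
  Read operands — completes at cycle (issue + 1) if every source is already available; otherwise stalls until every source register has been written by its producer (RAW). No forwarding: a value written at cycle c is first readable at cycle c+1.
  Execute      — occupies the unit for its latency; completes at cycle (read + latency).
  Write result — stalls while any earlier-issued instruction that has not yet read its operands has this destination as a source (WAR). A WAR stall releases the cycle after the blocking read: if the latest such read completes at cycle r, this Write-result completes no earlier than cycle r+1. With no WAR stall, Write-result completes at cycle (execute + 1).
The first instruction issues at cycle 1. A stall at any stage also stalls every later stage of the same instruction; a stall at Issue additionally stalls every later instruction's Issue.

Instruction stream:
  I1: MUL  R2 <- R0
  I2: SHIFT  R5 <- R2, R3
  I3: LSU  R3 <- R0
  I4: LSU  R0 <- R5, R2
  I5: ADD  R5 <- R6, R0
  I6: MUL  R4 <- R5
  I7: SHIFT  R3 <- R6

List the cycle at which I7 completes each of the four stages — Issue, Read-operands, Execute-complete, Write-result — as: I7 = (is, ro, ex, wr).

I7 = (15, 16, 17, 18)

I1 -> (1, 2, 8, 9)
I2 -> (2, 10, 11, 12)  // RAW R2: wait I1 write@9
I3 -> (3, 4, 5, 11)  // WAR R3: wait I2 read@10
I4 -> (12, 13, 14, 15)  // struct: LSU busy until I3 writes@11
I5 -> (13, 16, 18, 19)  // RAW R0: wait I4 write@15
I6 -> (14, 20, 26, 27)  // RAW R5: wait I5 write@19
I7 -> (15, 16, 17, 18)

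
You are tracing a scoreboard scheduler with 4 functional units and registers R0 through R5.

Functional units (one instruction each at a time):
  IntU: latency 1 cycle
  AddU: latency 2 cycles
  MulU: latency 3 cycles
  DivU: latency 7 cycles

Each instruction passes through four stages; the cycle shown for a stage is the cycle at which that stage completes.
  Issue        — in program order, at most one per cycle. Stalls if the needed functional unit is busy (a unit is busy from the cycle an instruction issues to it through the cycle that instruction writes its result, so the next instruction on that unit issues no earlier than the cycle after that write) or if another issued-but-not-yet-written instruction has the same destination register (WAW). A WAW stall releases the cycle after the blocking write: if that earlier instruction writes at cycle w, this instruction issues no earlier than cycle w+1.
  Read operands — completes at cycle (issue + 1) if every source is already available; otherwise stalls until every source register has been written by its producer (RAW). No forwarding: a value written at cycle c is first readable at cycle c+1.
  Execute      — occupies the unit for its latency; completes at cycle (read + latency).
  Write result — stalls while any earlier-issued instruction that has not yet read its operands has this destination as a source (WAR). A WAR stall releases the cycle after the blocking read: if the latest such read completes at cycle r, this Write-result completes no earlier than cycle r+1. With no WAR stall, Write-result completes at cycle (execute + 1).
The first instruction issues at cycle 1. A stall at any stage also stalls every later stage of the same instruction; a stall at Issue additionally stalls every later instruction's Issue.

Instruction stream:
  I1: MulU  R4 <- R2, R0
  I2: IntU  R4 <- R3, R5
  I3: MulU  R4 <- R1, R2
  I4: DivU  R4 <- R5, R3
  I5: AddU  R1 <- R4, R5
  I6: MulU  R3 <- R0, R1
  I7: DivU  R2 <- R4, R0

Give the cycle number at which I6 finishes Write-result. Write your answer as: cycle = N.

I1: IS=1 RO=2 EX=5 WR=6
I2: IS=7 RO=8 EX=9 WR=10  [WAW R4: wait I1 write@6]
I3: IS=11 RO=12 EX=15 WR=16  [WAW R4: wait I2 write@10]
I4: IS=17 RO=18 EX=25 WR=26  [WAW R4: wait I3 write@16]
I5: IS=18 RO=27 EX=29 WR=30  [RAW R4: wait I4 write@26]
I6: IS=19 RO=31 EX=34 WR=35  [RAW R1: wait I5 write@30]
I7: IS=27 RO=28 EX=35 WR=36  [struct: DivU busy until I4 writes@26]

cycle = 35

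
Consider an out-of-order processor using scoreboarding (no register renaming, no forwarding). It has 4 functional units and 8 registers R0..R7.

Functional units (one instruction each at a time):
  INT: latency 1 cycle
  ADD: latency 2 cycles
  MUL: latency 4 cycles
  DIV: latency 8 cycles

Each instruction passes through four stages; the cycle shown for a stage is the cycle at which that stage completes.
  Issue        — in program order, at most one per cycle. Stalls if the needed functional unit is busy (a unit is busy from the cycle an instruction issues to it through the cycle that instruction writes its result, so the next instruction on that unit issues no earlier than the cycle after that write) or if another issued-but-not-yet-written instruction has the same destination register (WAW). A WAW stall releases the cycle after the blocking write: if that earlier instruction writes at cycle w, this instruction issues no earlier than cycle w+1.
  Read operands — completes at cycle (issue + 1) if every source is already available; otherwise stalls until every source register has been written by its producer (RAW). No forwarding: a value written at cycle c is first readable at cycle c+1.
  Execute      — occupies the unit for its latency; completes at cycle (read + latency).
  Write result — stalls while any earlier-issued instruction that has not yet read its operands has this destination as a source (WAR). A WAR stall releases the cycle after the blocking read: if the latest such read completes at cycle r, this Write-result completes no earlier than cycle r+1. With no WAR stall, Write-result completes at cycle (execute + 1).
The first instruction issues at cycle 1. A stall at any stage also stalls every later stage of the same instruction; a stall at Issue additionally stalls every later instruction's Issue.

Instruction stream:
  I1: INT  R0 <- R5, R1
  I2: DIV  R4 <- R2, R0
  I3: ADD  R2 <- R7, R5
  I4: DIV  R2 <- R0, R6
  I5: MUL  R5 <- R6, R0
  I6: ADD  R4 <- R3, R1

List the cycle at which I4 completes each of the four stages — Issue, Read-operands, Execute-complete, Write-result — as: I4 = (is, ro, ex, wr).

I4 = (15, 16, 24, 25)

c1: I1 issues→INT
c2: I1 reads · I2 issues→DIV
c3: I1 exec-done · I3 issues→ADD
c4: I1 writes R0 · I3 reads
c5: I2 reads
c6: I3 exec-done
c7: I3 writes R2
c13: I2 exec-done
c14: I2 writes R4
c15: I4 issues→DIV
c16: I4 reads · I5 issues→MUL
c17: I5 reads · I6 issues→ADD
c18: I6 reads
c20: I6 exec-done
c21: I5 exec-done · I6 writes R4
c22: I5 writes R5
c24: I4 exec-done
c25: I4 writes R2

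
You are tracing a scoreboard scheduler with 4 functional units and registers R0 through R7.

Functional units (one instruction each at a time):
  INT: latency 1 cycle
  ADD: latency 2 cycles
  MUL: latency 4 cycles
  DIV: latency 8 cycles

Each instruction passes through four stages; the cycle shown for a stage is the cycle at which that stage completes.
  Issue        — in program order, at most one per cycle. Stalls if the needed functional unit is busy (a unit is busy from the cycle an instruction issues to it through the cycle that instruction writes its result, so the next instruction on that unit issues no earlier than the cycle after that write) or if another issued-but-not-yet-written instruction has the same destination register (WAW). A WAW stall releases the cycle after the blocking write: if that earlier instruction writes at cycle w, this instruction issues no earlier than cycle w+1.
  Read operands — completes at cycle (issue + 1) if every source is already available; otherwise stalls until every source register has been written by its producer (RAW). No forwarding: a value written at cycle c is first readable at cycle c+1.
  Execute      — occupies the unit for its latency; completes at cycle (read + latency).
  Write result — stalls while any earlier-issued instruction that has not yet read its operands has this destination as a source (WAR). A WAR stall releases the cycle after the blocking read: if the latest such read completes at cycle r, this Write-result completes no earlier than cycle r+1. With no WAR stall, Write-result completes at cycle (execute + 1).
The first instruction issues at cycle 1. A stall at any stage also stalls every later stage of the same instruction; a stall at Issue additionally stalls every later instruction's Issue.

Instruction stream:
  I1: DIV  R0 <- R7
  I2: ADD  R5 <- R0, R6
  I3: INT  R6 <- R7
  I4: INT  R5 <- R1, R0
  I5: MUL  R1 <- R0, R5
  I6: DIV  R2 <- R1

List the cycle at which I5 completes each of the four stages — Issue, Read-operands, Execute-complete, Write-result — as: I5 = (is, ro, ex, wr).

I5 = (17, 20, 24, 25)

c1: I1→DIV
c2: I1 RO, I2→ADD
c3: I3→INT
c4: I3 RO
c5: I3 EX
c10: I1 EX
c11: I1 WR R0
c12: I2 RO
c13: I3 WR R6
c14: I2 EX
c15: I2 WR R5
c16: I4→INT
c17: I4 RO, I5→MUL
c18: I4 EX, I6→DIV
c19: I4 WR R5
c20: I5 RO
c24: I5 EX
c25: I5 WR R1
c26: I6 RO
c34: I6 EX
c35: I6 WR R2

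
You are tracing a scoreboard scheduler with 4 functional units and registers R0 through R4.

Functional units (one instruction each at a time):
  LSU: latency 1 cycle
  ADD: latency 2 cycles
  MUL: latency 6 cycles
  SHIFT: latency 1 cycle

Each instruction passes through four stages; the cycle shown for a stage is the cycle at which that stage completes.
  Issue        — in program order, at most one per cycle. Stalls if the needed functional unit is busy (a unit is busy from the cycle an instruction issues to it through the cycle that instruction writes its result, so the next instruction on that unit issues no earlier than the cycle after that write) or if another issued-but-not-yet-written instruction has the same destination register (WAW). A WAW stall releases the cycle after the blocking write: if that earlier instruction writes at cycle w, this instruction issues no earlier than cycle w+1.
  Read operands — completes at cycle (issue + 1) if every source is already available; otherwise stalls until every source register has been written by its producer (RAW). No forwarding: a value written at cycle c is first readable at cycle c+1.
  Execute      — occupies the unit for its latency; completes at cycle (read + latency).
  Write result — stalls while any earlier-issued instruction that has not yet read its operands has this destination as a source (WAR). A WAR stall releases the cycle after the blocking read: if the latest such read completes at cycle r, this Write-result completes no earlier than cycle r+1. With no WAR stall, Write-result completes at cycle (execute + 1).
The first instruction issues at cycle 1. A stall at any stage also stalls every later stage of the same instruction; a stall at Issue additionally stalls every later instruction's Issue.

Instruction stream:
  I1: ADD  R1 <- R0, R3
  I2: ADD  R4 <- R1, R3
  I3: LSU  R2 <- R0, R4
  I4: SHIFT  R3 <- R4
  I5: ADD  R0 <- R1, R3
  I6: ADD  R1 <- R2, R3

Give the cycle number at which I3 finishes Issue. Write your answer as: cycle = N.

cycle = 7

  I1 | 1 | 2 | 4 | 5
  I2 | 6 | 7 | 9 | 10   struct: ADD busy until I1 writes@5
  I3 | 7 | 11 | 12 | 13   RAW R4: wait I2 write@10
  I4 | 8 | 11 | 12 | 13   RAW R4: wait I2 write@10
  I5 | 11 | 14 | 16 | 17   struct: ADD busy until I2 writes@10 · RAW R3: wait I4 write@13
  I6 | 18 | 19 | 21 | 22   struct: ADD busy until I5 writes@17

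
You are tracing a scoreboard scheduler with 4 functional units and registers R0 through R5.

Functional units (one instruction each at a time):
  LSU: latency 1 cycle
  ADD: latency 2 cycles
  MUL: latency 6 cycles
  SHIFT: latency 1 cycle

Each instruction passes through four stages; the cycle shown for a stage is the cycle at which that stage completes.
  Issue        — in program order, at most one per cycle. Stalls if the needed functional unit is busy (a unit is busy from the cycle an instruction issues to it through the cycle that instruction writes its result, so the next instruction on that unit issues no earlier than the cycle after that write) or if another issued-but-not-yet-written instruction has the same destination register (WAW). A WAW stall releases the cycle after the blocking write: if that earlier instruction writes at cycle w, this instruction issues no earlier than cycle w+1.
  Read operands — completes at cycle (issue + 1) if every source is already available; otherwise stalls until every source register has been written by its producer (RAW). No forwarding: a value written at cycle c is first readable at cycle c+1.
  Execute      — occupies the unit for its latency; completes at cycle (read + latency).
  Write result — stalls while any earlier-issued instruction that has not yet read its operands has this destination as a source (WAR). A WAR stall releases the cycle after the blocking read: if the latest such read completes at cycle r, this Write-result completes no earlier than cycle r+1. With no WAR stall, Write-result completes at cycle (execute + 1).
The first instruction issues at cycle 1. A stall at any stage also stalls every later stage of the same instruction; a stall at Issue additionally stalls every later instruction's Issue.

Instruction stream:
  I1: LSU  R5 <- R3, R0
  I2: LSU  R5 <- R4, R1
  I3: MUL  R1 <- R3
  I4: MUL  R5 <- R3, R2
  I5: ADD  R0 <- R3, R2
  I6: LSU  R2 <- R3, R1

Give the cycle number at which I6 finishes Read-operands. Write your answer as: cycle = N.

t=1  I1→LSU
t=2  I1 RO
t=3  I1 EX
t=4  I1 WR R5
t=5  I2→LSU
t=6  I2 RO | I3→MUL
t=7  I2 EX | I3 RO
t=8  I2 WR R5
t=13  I3 EX
t=14  I3 WR R1
t=15  I4→MUL
t=16  I4 RO | I5→ADD
t=17  I5 RO | I6→LSU
t=18  I6 RO
t=19  I5 EX | I6 EX
t=20  I5 WR R0 | I6 WR R2
t=22  I4 EX
t=23  I4 WR R5

cycle = 18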